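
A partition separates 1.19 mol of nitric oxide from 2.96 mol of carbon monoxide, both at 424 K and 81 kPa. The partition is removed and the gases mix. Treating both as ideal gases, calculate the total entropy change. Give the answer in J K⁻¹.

ΔS_mix = 20.7 J/K

Mole fractions: x_A = 1.19/4.15 = 0.287, x_B = 0.713.
ΔS_mix = −R(n_A ln x_A + n_B ln x_B) = −8.314 × (1.19 ln 0.287 + 2.96 ln 0.713) = 20.7 J/K.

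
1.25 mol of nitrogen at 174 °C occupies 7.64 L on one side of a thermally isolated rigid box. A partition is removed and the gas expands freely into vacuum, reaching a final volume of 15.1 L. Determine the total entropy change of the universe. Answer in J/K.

ΔS_universe = 7.08 J/K

No heat is exchanged and no work is done, so the ideal-gas temperature stays constant.
Entropy is a state function; using a reversible isothermal path, ΔS_gas = nR ln(V₂/V₁) = 1.25 × 8.314 × ln(15.1/7.64) = 7.08 J/K.
The insulated surroundings exchange no heat, so ΔS_surr = 0 and ΔS_universe = ΔS_gas.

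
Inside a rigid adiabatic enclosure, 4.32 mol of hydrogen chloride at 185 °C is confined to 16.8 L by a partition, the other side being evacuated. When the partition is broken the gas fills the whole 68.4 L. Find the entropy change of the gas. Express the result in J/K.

For an ideal gas in free expansion Q = 0 and W = 0, so T is unchanged.
Entropy is a state function; using a reversible isothermal path, ΔS_gas = nR ln(V₂/V₁) = 4.32 × 8.314 × ln(68.4/16.8) = 50.4 J/K.

ΔS_gas = 50.4 J/K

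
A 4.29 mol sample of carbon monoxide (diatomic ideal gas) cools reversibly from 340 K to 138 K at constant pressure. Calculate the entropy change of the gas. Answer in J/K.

At constant pressure, ΔS = nC_p ln(T₂/T₁) with C_p = 7R/2 = 29.1 J mol⁻¹ K⁻¹.
ΔS = 4.29 × 29.1 × ln(138/340) = -113 J/K.

ΔS = -113 J/K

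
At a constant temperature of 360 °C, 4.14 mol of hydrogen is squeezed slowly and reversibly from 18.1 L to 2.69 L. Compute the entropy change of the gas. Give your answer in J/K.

For an isothermal ideal gas ΔS_gas = nR ln(V₂/V₁) = 4.14 × 8.314 × ln(2.69/18.1) = -65.6 J/K.

ΔS_gas = -65.6 J/K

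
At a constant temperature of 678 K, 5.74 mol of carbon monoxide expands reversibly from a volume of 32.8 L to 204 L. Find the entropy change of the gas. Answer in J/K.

For an isothermal ideal gas ΔS_gas = nR ln(V₂/V₁) = 5.74 × 8.314 × ln(204/32.8) = 87.2 J/K.

ΔS_gas = 87.2 J/K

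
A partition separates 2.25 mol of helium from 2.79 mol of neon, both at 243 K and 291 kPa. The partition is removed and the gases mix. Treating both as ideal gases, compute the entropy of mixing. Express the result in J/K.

ΔS_mix = 28.8 J/K

Mole fractions: x_A = 2.25/5.04 = 0.446, x_B = 0.554.
ΔS_mix = −R(n_A ln x_A + n_B ln x_B) = −8.314 × (2.25 ln 0.446 + 2.79 ln 0.554) = 28.8 J/K.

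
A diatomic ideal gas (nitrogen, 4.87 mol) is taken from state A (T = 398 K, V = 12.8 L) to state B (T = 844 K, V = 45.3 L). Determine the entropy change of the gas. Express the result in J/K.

Entropy is a state function: ΔS = nC_V ln(T₂/T₁) + nR ln(V₂/V₁), with C_V = 5R/2 = 20.79 J mol⁻¹ K⁻¹ for a diatomic ideal gas.
ΔS = 4.87 × [20.79 × ln(844/398) + 8.314 × ln(45.3/12.8)] = 127 J/K.

ΔS = 127 J/K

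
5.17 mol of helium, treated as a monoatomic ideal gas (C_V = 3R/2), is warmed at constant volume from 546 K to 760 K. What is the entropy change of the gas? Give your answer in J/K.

ΔS = 21.3 J/K

At constant volume, ΔS = nC_V ln(T₂/T₁) with C_V = 3R/2 = 12.47 J mol⁻¹ K⁻¹.
ΔS = 5.17 × 12.47 × ln(760/546) = 21.3 J/K.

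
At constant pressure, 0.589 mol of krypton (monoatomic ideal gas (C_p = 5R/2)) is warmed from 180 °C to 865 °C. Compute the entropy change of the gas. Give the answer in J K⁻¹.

In kelvin: T₁ = 453.15 K, T₂ = 1138.15 K. At constant pressure, ΔS = nC_p ln(T₂/T₁) with C_p = 5R/2 = 20.79 J mol⁻¹ K⁻¹.
ΔS = 0.589 × 20.79 × ln(1138.15/453.15) = 11.3 J/K.

ΔS = 11.3 J/K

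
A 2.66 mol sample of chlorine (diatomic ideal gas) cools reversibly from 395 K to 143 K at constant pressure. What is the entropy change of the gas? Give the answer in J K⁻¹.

ΔS = -78.6 J/K

At constant pressure, ΔS = nC_p ln(T₂/T₁) with C_p = 7R/2 = 29.1 J mol⁻¹ K⁻¹.
ΔS = 2.66 × 29.1 × ln(143/395) = -78.6 J/K.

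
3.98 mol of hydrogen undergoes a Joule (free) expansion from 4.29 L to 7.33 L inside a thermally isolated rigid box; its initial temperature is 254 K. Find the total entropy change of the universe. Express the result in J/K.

For an ideal gas in free expansion Q = 0 and W = 0, so T is unchanged.
Entropy is a state function; using a reversible isothermal path, ΔS_gas = nR ln(V₂/V₁) = 3.98 × 8.314 × ln(7.33/4.29) = 17.7 J/K.
The insulated surroundings exchange no heat, so ΔS_surr = 0 and ΔS_universe = ΔS_gas.

ΔS_universe = 17.7 J/K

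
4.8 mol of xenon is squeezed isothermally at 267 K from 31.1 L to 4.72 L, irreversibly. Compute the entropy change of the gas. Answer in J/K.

Entropy is a state function, so ΔS_gas depends only on the end states.
For an isothermal ideal gas ΔS_gas = nR ln(V₂/V₁) = 4.8 × 8.314 × ln(4.72/31.1) = -75.2 J/K.

ΔS_gas = -75.2 J/K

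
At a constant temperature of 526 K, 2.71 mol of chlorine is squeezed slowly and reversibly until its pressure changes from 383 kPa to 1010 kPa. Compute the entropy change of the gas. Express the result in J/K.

For an isothermal ideal gas ΔS_gas = nR ln(P₁/P₂) = 2.71 × 8.314 × ln(383/1010) = -21.8 J/K.

ΔS_gas = -21.8 J/K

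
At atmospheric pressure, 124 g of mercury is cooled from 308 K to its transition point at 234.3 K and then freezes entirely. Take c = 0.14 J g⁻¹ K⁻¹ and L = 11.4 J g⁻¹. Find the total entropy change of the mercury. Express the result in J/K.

ΔS = -10.8 J/K

Cooling step: ΔS₁ = m c ln(T_tr/T_i) = 124 × 0.14 × ln(234.3/308) = -4.748 J/K.
Phase change: ΔS₂ = −mL/T_tr = −124 × 11.4 / 234.3 = -6.033 J/K.
ΔS_total = (-4.748) + (-6.033) = -10.8 J/K.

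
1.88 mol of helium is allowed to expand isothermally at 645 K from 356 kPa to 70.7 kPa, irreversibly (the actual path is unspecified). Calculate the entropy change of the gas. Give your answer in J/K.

Entropy is a state function, so ΔS_gas depends only on the end states.
For an isothermal ideal gas ΔS_gas = nR ln(P₁/P₂) = 1.88 × 8.314 × ln(356/70.7) = 25.3 J/K.

ΔS_gas = 25.3 J/K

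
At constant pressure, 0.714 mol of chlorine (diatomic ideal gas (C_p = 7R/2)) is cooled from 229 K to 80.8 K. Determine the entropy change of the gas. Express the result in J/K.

ΔS = -21.6 J/K

At constant pressure, ΔS = nC_p ln(T₂/T₁) with C_p = 7R/2 = 29.1 J mol⁻¹ K⁻¹.
ΔS = 0.714 × 29.1 × ln(80.8/229) = -21.6 J/K.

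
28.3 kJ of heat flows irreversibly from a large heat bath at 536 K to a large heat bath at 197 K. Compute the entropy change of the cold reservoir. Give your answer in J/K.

The cold reservoir gains heat Q, so ΔS_cold = +Q/T_C = 28300/197 = 144 J/K.

ΔS_cold = 144 J/K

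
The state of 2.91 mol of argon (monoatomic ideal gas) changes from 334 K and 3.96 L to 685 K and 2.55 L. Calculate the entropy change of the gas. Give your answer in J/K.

ΔS = 15.4 J/K

Entropy is a state function: ΔS = nC_V ln(T₂/T₁) + nR ln(V₂/V₁), with C_V = 3R/2 = 12.47 J mol⁻¹ K⁻¹ for a monoatomic ideal gas.
ΔS = 2.91 × [12.47 × ln(685/334) + 8.314 × ln(2.55/3.96)] = 15.4 J/K.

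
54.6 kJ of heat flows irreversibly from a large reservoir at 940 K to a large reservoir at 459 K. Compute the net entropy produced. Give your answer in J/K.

ΔS_total = 60.9 J/K

ΔS_hot = −Q/T_H = −54600/940 = -58.09 J/K and ΔS_cold = +Q/T_C = 54600/459 = 119 J/K.
ΔS_total = -58.09 + 119 = 60.9 J/K, positive as the second law requires.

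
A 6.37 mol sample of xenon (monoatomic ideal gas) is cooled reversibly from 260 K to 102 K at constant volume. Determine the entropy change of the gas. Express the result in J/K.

ΔS = -74.3 J/K

At constant volume, ΔS = nC_V ln(T₂/T₁) with C_V = 3R/2 = 12.47 J mol⁻¹ K⁻¹.
ΔS = 6.37 × 12.47 × ln(102/260) = -74.3 J/K.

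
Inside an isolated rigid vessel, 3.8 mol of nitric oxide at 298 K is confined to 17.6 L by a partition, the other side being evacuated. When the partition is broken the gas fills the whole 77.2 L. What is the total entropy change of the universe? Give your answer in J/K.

ΔS_universe = 46.7 J/K

No heat is exchanged and no work is done, so the ideal-gas temperature stays constant.
Entropy is a state function; using a reversible isothermal path, ΔS_gas = nR ln(V₂/V₁) = 3.8 × 8.314 × ln(77.2/17.6) = 46.7 J/K.
The insulated surroundings exchange no heat, so ΔS_surr = 0 and ΔS_universe = ΔS_gas.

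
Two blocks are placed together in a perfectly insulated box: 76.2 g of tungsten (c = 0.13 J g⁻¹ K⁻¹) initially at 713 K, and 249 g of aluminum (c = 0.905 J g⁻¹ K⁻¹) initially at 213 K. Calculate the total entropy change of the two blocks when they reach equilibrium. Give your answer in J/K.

Energy balance: T_f = (m₁c₁T₁ + m₂c₂T₂)/(m₁c₁ + m₂c₂) = 234.05 K.
ΔS₁ = m₁c₁ ln(T_f/T₁) = 9.906 × ln(234.05/713) = -11.03 J/K.
ΔS₂ = m₂c₂ ln(T_f/T₂) = 225.345 × ln(234.05/213) = 21.24 J/K.
ΔS_total = -11.03 + 21.24 = 10.2 J/K.

ΔS_total = 10.2 J/K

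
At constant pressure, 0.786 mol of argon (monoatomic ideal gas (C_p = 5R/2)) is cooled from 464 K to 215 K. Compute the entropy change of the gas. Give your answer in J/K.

At constant pressure, ΔS = nC_p ln(T₂/T₁) with C_p = 5R/2 = 20.79 J mol⁻¹ K⁻¹.
ΔS = 0.786 × 20.79 × ln(215/464) = -12.6 J/K.

ΔS = -12.6 J/K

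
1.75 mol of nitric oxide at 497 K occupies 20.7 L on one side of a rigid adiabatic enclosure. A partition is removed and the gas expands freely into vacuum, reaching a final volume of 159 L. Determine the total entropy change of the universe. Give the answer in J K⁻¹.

No heat is exchanged and no work is done, so the ideal-gas temperature stays constant.
Entropy is a state function; using a reversible isothermal path, ΔS_gas = nR ln(V₂/V₁) = 1.75 × 8.314 × ln(159/20.7) = 29.7 J/K.
The insulated surroundings exchange no heat, so ΔS_surr = 0 and ΔS_universe = ΔS_gas.

ΔS_universe = 29.7 J/K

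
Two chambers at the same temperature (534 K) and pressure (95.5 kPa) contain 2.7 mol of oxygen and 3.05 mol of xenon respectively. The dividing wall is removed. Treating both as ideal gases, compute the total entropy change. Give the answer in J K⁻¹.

Mole fractions: x_A = 2.7/5.75 = 0.47, x_B = 0.53.
ΔS_mix = −R(n_A ln x_A + n_B ln x_B) = −8.314 × (2.7 ln 0.47 + 3.05 ln 0.53) = 33 J/K.

ΔS_mix = 33 J/K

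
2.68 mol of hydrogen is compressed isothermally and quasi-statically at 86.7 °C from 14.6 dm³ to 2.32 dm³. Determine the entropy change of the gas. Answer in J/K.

For an isothermal ideal gas ΔS_gas = nR ln(V₂/V₁) = 2.68 × 8.314 × ln(2.32/14.6) = -41 J/K.

ΔS_gas = -41 J/K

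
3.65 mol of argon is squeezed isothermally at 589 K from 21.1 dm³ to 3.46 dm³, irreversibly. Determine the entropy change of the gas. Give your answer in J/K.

Entropy is a state function, so ΔS_gas depends only on the end states.
For an isothermal ideal gas ΔS_gas = nR ln(V₂/V₁) = 3.65 × 8.314 × ln(3.46/21.1) = -54.9 J/K.

ΔS_gas = -54.9 J/K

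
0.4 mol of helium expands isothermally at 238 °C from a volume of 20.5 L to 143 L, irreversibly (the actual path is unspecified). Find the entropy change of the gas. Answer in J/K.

Entropy is a state function, so ΔS_gas depends only on the end states.
For an isothermal ideal gas ΔS_gas = nR ln(V₂/V₁) = 0.4 × 8.314 × ln(143/20.5) = 6.46 J/K.

ΔS_gas = 6.46 J/K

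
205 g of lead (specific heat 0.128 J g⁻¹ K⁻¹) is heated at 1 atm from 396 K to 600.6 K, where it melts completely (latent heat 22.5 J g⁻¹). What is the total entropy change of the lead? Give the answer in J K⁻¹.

ΔS = 18.6 J/K

Warming step: ΔS₁ = m c ln(T_tr/T_i) = 205 × 0.128 × ln(600.6/396) = 10.93 J/K.
Phase change: ΔS₂ = +mL/T_tr = 205 × 22.5 / 600.6 = 7.68 J/K.
ΔS_total = (10.93) + (7.68) = 18.6 J/K.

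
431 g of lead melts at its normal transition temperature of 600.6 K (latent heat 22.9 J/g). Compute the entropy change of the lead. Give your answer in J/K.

Heat absorbed by the substance: Q = mL = 431 × 22.9 = 9869.9 J.
At constant T, ΔS = Q_rev/T = 9869.9 / 600.6 = 16.4 J/K.

ΔS = 16.4 J/K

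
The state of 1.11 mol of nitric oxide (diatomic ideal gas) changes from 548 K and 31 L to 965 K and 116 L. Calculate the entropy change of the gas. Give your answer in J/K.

ΔS = 25.2 J/K

Entropy is a state function: ΔS = nC_V ln(T₂/T₁) + nR ln(V₂/V₁), with C_V = 5R/2 = 20.79 J mol⁻¹ K⁻¹ for a diatomic ideal gas.
ΔS = 1.11 × [20.79 × ln(965/548) + 8.314 × ln(116/31)] = 25.2 J/K.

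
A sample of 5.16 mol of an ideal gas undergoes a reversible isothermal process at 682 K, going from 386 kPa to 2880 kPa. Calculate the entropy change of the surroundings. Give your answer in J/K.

For an isothermal ideal gas ΔS_gas = nR ln(P₁/P₂) = 5.16 × 8.314 × ln(386/2880) = -86.2 J/K.
The process is reversible, so ΔS_surr = −ΔS_gas = 86.2 J/K and ΔS_universe = 0.

ΔS_surr = 86.2 J/K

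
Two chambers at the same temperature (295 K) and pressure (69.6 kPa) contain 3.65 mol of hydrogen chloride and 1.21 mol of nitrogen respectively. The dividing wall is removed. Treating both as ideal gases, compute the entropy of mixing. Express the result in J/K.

ΔS_mix = 22.7 J/K

Mole fractions: x_A = 3.65/4.86 = 0.751, x_B = 0.249.
ΔS_mix = −R(n_A ln x_A + n_B ln x_B) = −8.314 × (3.65 ln 0.751 + 1.21 ln 0.249) = 22.7 J/K.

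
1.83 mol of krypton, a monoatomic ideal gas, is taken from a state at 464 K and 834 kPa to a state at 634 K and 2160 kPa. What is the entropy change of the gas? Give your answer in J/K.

ΔS = nC_p ln(T₂/T₁) − nR ln(P₂/P₁), with C_p = 5R/2 = 20.79 J mol⁻¹ K⁻¹ for a monoatomic ideal gas.
ΔS = 1.83 × [20.79 × ln(634/464) − 8.314 × ln(2160/834)] = -2.61 J/K.

ΔS = -2.61 J/K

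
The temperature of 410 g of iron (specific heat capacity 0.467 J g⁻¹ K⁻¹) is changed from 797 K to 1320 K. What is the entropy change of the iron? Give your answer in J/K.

ΔS = ∫dQ_rev/T = m c ln(T₂/T₁) = 410 × 0.467 × ln(1320/797) = 96.6 J/K.

ΔS = 96.6 J/K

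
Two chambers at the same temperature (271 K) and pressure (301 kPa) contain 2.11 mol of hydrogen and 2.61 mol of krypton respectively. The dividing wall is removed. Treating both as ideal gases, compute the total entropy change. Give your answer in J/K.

ΔS_mix = 27 J/K

Mole fractions: x_A = 2.11/4.72 = 0.447, x_B = 0.553.
ΔS_mix = −R(n_A ln x_A + n_B ln x_B) = −8.314 × (2.11 ln 0.447 + 2.61 ln 0.553) = 27 J/K.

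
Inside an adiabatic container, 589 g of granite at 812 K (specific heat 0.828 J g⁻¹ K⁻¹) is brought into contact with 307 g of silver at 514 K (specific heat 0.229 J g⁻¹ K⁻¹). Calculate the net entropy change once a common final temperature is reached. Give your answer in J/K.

ΔS_total = 5.73 J/K

Energy balance: T_f = (m₁c₁T₁ + m₂c₂T₂)/(m₁c₁ + m₂c₂) = 774.45 K.
ΔS₁ = m₁c₁ ln(T_f/T₁) = 487.692 × ln(774.45/812) = -23.09 J/K.
ΔS₂ = m₂c₂ ln(T_f/T₂) = 70.303 × ln(774.45/514) = 28.82 J/K.
ΔS_total = -23.09 + 28.82 = 5.73 J/K.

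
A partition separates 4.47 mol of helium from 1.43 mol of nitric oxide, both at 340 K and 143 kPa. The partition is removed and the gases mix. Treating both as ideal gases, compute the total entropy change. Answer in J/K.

ΔS_mix = 27.2 J/K

Mole fractions: x_A = 4.47/5.9 = 0.758, x_B = 0.242.
ΔS_mix = −R(n_A ln x_A + n_B ln x_B) = −8.314 × (4.47 ln 0.758 + 1.43 ln 0.242) = 27.2 J/K.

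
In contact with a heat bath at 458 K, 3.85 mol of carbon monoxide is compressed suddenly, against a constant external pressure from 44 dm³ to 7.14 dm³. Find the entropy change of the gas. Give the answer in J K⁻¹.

ΔS_gas = -58.2 J/K

Entropy is a state function, so ΔS_gas depends only on the end states.
For an isothermal ideal gas ΔS_gas = nR ln(V₂/V₁) = 3.85 × 8.314 × ln(7.14/44) = -58.2 J/K.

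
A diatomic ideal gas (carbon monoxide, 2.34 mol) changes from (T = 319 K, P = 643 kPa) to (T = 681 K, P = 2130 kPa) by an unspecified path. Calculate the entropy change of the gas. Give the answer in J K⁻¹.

ΔS = 28.3 J/K

ΔS = nC_p ln(T₂/T₁) − nR ln(P₂/P₁), with C_p = 7R/2 = 29.1 J mol⁻¹ K⁻¹ for a diatomic ideal gas.
ΔS = 2.34 × [29.1 × ln(681/319) − 8.314 × ln(2130/643)] = 28.3 J/K.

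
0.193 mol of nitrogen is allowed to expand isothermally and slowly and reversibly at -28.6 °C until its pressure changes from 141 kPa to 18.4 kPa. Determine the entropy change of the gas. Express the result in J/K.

For an isothermal ideal gas ΔS_gas = nR ln(P₁/P₂) = 0.193 × 8.314 × ln(141/18.4) = 3.27 J/K.

ΔS_gas = 3.27 J/K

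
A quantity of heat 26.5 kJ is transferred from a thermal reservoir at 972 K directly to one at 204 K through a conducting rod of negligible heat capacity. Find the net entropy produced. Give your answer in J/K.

ΔS_hot = −Q/T_H = −26500/972 = -27.26 J/K and ΔS_cold = +Q/T_C = 26500/204 = 129.9 J/K.
ΔS_total = -27.26 + 129.9 = 103 J/K, positive as the second law requires.

ΔS_total = 103 J/K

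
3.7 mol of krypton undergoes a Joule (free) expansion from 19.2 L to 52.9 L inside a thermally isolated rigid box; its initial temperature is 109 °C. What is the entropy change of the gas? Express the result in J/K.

ΔS_gas = 31.2 J/K

For an ideal gas in free expansion Q = 0 and W = 0, so T is unchanged.
Entropy is a state function; using a reversible isothermal path, ΔS_gas = nR ln(V₂/V₁) = 3.7 × 8.314 × ln(52.9/19.2) = 31.2 J/K.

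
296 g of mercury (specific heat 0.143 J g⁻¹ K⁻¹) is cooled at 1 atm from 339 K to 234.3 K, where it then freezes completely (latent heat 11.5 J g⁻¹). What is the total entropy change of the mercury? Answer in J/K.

Cooling step: ΔS₁ = m c ln(T_tr/T_i) = 296 × 0.143 × ln(234.3/339) = -15.64 J/K.
Phase change: ΔS₂ = −mL/T_tr = −296 × 11.5 / 234.3 = -14.53 J/K.
ΔS_total = (-15.64) + (-14.53) = -30.2 J/K.

ΔS = -30.2 J/K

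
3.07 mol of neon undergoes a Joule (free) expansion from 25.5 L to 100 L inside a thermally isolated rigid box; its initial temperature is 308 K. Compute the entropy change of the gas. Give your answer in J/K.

ΔS_gas = 34.9 J/K

For an ideal gas in free expansion Q = 0 and W = 0, so T is unchanged.
Entropy is a state function; using a reversible isothermal path, ΔS_gas = nR ln(V₂/V₁) = 3.07 × 8.314 × ln(100/25.5) = 34.9 J/K.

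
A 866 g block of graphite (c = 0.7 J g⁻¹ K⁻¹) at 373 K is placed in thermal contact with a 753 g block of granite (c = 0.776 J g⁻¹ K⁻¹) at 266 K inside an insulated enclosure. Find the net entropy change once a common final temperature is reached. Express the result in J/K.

ΔS_total = 16.9 J/K

Energy balance: T_f = (m₁c₁T₁ + m₂c₂T₂)/(m₁c₁ + m₂c₂) = 320.48 K.
ΔS₁ = m₁c₁ ln(T_f/T₁) = 606.2 × ln(320.48/373) = -91.99 J/K.
ΔS₂ = m₂c₂ ln(T_f/T₂) = 584.328 × ln(320.48/266) = 108.9 J/K.
ΔS_total = -91.99 + 108.9 = 16.9 J/K.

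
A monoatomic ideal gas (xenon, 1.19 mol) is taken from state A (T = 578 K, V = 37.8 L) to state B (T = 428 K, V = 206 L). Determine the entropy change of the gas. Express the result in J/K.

ΔS = 12.3 J/K

Entropy is a state function: ΔS = nC_V ln(T₂/T₁) + nR ln(V₂/V₁), with C_V = 3R/2 = 12.47 J mol⁻¹ K⁻¹ for a monoatomic ideal gas.
ΔS = 1.19 × [12.47 × ln(428/578) + 8.314 × ln(206/37.8)] = 12.3 J/K.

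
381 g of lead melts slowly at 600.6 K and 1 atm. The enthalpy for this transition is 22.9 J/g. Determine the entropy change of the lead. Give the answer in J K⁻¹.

Heat absorbed by the substance: Q = mL = 381 × 22.9 = 8724.9 J.
At constant T, ΔS = Q_rev/T = 8724.9 / 600.6 = 14.5 J/K.

ΔS = 14.5 J/K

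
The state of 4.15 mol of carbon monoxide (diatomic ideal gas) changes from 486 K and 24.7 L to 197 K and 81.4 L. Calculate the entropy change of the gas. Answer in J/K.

ΔS = -36.7 J/K

Entropy is a state function: ΔS = nC_V ln(T₂/T₁) + nR ln(V₂/V₁), with C_V = 5R/2 = 20.79 J mol⁻¹ K⁻¹ for a diatomic ideal gas.
ΔS = 4.15 × [20.79 × ln(197/486) + 8.314 × ln(81.4/24.7)] = -36.7 J/K.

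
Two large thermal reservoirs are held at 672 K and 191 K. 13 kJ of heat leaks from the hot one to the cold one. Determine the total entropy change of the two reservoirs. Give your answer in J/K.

ΔS_hot = −Q/T_H = −13000/672 = -19.35 J/K and ΔS_cold = +Q/T_C = 13000/191 = 68.06 J/K.
ΔS_total = -19.35 + 68.06 = 48.7 J/K, positive as the second law requires.

ΔS_total = 48.7 J/K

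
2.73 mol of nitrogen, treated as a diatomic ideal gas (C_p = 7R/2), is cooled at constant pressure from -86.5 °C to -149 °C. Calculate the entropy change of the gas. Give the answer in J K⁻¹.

In kelvin: T₁ = 186.65 K, T₂ = 124.15 K. At constant pressure, ΔS = nC_p ln(T₂/T₁) with C_p = 7R/2 = 29.1 J mol⁻¹ K⁻¹.
ΔS = 2.73 × 29.1 × ln(124.15/186.65) = -32.4 J/K.

ΔS = -32.4 J/K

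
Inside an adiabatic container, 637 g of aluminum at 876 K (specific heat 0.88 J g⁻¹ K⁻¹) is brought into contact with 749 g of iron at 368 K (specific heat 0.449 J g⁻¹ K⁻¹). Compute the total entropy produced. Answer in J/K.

Energy balance: T_f = (m₁c₁T₁ + m₂c₂T₂)/(m₁c₁ + m₂c₂) = 685.51 K.
ΔS₁ = m₁c₁ ln(T_f/T₁) = 560.56 × ln(685.51/876) = -137.4 J/K.
ΔS₂ = m₂c₂ ln(T_f/T₂) = 336.301 × ln(685.51/368) = 209.2 J/K.
ΔS_total = -137.4 + 209.2 = 71.8 J/K.

ΔS_total = 71.8 J/K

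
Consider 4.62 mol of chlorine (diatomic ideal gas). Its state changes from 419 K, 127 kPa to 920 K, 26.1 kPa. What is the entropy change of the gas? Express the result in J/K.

ΔS = 167 J/K

ΔS = nC_p ln(T₂/T₁) − nR ln(P₂/P₁), with C_p = 7R/2 = 29.1 J mol⁻¹ K⁻¹ for a diatomic ideal gas.
ΔS = 4.62 × [29.1 × ln(920/419) − 8.314 × ln(26.1/127)] = 167 J/K.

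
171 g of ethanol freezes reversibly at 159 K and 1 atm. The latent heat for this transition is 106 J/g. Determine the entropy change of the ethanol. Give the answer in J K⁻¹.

Heat released by the substance: Q = −mL = −171 × 106 = −18126 J.
At constant T, ΔS = Q_rev/T = −18126 / 159 = -114 J/K.

ΔS = -114 J/K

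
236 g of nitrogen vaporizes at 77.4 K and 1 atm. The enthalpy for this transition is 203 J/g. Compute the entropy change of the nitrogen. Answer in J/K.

Heat absorbed by the substance: Q = mL = 236 × 203 = 47908 J.
At constant T, ΔS = Q_rev/T = 47908 / 77.4 = 619 J/K.

ΔS = 619 J/K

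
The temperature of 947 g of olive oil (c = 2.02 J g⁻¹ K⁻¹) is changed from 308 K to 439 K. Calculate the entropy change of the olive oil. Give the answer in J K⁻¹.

ΔS = ∫dQ_rev/T = m c ln(T₂/T₁) = 947 × 2.02 × ln(439/308) = 678 J/K.

ΔS = 678 J/K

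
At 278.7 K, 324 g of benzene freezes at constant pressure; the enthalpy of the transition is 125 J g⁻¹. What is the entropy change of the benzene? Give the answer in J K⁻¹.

Heat released by the substance: Q = −mL = −324 × 125 = −40500 J.
At constant T, ΔS = Q_rev/T = −40500 / 278.7 = -145 J/K.

ΔS = -145 J/K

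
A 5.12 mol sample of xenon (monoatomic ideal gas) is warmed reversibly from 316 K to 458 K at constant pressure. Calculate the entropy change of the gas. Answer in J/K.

ΔS = 39.5 J/K

At constant pressure, ΔS = nC_p ln(T₂/T₁) with C_p = 5R/2 = 20.79 J mol⁻¹ K⁻¹.
ΔS = 5.12 × 20.79 × ln(458/316) = 39.5 J/K.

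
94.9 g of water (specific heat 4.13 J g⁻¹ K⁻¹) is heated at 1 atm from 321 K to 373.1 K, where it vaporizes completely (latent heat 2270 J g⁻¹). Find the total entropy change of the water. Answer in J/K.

Warming step: ΔS₁ = m c ln(T_tr/T_i) = 94.9 × 4.13 × ln(373.1/321) = 58.95 J/K.
Phase change: ΔS₂ = +mL/T_tr = 94.9 × 2270 / 373.1 = 577.4 J/K.
ΔS_total = (58.95) + (577.4) = 636 J/K.

ΔS = 636 J/K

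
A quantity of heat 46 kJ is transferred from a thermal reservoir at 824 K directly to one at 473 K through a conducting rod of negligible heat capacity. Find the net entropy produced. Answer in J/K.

ΔS_total = 41.4 J/K

ΔS_hot = −Q/T_H = −46000/824 = -55.83 J/K and ΔS_cold = +Q/T_C = 46000/473 = 97.25 J/K.
ΔS_total = -55.83 + 97.25 = 41.4 J/K, positive as the second law requires.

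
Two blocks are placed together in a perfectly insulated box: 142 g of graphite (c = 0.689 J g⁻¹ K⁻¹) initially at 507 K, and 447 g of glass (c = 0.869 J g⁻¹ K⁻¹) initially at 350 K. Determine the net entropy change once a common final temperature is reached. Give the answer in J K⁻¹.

Energy balance: T_f = (m₁c₁T₁ + m₂c₂T₂)/(m₁c₁ + m₂c₂) = 381.59 K.
ΔS₁ = m₁c₁ ln(T_f/T₁) = 97.838 × ln(381.59/507) = -27.8 J/K.
ΔS₂ = m₂c₂ ln(T_f/T₂) = 388.443 × ln(381.59/350) = 33.56 J/K.
ΔS_total = -27.8 + 33.56 = 5.76 J/K.

ΔS_total = 5.76 J/K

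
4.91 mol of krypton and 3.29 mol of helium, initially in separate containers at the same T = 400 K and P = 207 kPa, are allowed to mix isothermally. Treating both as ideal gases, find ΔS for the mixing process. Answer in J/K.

ΔS_mix = 45.9 J/K

Mole fractions: x_A = 4.91/8.2 = 0.599, x_B = 0.401.
ΔS_mix = −R(n_A ln x_A + n_B ln x_B) = −8.314 × (4.91 ln 0.599 + 3.29 ln 0.401) = 45.9 J/K.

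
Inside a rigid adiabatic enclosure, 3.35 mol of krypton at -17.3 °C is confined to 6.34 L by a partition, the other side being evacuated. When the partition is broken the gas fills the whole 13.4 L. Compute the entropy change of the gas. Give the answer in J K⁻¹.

For an ideal gas in free expansion Q = 0 and W = 0, so T is unchanged.
Entropy is a state function; using a reversible isothermal path, ΔS_gas = nR ln(V₂/V₁) = 3.35 × 8.314 × ln(13.4/6.34) = 20.8 J/K.

ΔS_gas = 20.8 J/K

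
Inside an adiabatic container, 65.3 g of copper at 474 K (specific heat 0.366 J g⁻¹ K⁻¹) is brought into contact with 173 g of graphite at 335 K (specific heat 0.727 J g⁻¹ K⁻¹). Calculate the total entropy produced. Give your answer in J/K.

ΔS_total = 1.31 J/K

Energy balance: T_f = (m₁c₁T₁ + m₂c₂T₂)/(m₁c₁ + m₂c₂) = 357.2 K.
ΔS₁ = m₁c₁ ln(T_f/T₁) = 23.8998 × ln(357.2/474) = -6.762 J/K.
ΔS₂ = m₂c₂ ln(T_f/T₂) = 125.771 × ln(357.2/335) = 8.069 J/K.
ΔS_total = -6.762 + 8.069 = 1.31 J/K.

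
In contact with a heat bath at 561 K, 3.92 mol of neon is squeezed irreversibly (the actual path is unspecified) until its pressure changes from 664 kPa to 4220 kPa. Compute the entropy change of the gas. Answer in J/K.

Entropy is a state function, so ΔS_gas depends only on the end states.
For an isothermal ideal gas ΔS_gas = nR ln(P₁/P₂) = 3.92 × 8.314 × ln(664/4220) = -60.3 J/K.

ΔS_gas = -60.3 J/K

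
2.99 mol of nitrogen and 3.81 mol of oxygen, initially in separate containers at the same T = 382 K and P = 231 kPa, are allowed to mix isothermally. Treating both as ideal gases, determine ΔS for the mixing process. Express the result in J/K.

Mole fractions: x_A = 2.99/6.8 = 0.44, x_B = 0.56.
ΔS_mix = −R(n_A ln x_A + n_B ln x_B) = −8.314 × (2.99 ln 0.44 + 3.81 ln 0.56) = 38.8 J/K.

ΔS_mix = 38.8 J/K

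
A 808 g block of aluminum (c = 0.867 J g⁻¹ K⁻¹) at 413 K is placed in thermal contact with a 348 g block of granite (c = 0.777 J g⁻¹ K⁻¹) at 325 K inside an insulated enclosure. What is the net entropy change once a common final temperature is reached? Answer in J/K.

Energy balance: T_f = (m₁c₁T₁ + m₂c₂T₂)/(m₁c₁ + m₂c₂) = 388.49 K.
ΔS₁ = m₁c₁ ln(T_f/T₁) = 700.536 × ln(388.49/413) = -42.85 J/K.
ΔS₂ = m₂c₂ ln(T_f/T₂) = 270.396 × ln(388.49/325) = 48.25 J/K.
ΔS_total = -42.85 + 48.25 = 5.4 J/K.

ΔS_total = 5.4 J/K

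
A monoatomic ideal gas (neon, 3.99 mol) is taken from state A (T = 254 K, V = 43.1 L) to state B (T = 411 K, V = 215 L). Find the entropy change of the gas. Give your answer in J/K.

Entropy is a state function: ΔS = nC_V ln(T₂/T₁) + nR ln(V₂/V₁), with C_V = 3R/2 = 12.47 J mol⁻¹ K⁻¹ for a monoatomic ideal gas.
ΔS = 3.99 × [12.47 × ln(411/254) + 8.314 × ln(215/43.1)] = 77.3 J/K.

ΔS = 77.3 J/K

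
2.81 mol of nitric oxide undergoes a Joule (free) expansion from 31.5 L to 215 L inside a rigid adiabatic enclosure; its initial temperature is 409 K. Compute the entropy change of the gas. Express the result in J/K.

No heat is exchanged and no work is done, so the ideal-gas temperature stays constant.
Entropy is a state function; using a reversible isothermal path, ΔS_gas = nR ln(V₂/V₁) = 2.81 × 8.314 × ln(215/31.5) = 44.9 J/K.

ΔS_gas = 44.9 J/K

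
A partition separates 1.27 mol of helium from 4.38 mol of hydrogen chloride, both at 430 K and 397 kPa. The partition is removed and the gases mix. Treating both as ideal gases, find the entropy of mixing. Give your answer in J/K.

ΔS_mix = 25 J/K

Mole fractions: x_A = 1.27/5.65 = 0.225, x_B = 0.775.
ΔS_mix = −R(n_A ln x_A + n_B ln x_B) = −8.314 × (1.27 ln 0.225 + 4.38 ln 0.775) = 25 J/K.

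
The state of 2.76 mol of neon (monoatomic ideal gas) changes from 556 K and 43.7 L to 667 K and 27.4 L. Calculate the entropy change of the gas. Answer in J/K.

Entropy is a state function: ΔS = nC_V ln(T₂/T₁) + nR ln(V₂/V₁), with C_V = 3R/2 = 12.47 J mol⁻¹ K⁻¹ for a monoatomic ideal gas.
ΔS = 2.76 × [12.47 × ln(667/556) + 8.314 × ln(27.4/43.7)] = -4.45 J/K.

ΔS = -4.45 J/K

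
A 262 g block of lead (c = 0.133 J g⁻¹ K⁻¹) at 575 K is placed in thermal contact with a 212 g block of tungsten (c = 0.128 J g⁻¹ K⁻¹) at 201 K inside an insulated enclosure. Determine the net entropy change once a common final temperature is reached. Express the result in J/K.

ΔS_total = 7.75 J/K

Energy balance: T_f = (m₁c₁T₁ + m₂c₂T₂)/(m₁c₁ + m₂c₂) = 411.26 K.
ΔS₁ = m₁c₁ ln(T_f/T₁) = 34.846 × ln(411.26/575) = -11.68 J/K.
ΔS₂ = m₂c₂ ln(T_f/T₂) = 27.136 × ln(411.26/201) = 19.43 J/K.
ΔS_total = -11.68 + 19.43 = 7.75 J/K.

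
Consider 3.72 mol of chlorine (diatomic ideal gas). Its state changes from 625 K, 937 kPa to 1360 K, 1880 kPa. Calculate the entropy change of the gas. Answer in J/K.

ΔS = nC_p ln(T₂/T₁) − nR ln(P₂/P₁), with C_p = 7R/2 = 29.1 J mol⁻¹ K⁻¹ for a diatomic ideal gas.
ΔS = 3.72 × [29.1 × ln(1360/625) − 8.314 × ln(1880/937)] = 62.6 J/K.

ΔS = 62.6 J/K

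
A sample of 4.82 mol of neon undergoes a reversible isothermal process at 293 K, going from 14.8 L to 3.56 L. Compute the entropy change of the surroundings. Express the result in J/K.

ΔS_surr = 57.1 J/K

For an isothermal ideal gas ΔS_gas = nR ln(V₂/V₁) = 4.82 × 8.314 × ln(3.56/14.8) = -57.1 J/K.
The process is reversible, so ΔS_surr = −ΔS_gas = 57.1 J/K and ΔS_universe = 0.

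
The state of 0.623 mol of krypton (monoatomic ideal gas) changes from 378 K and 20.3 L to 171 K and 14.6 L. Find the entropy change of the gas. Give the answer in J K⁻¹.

ΔS = -7.87 J/K

Entropy is a state function: ΔS = nC_V ln(T₂/T₁) + nR ln(V₂/V₁), with C_V = 3R/2 = 12.47 J mol⁻¹ K⁻¹ for a monoatomic ideal gas.
ΔS = 0.623 × [12.47 × ln(171/378) + 8.314 × ln(14.6/20.3)] = -7.87 J/K.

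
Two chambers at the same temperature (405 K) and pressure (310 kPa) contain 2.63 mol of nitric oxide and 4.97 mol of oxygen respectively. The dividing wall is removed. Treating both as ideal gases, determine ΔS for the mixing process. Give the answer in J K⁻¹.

Mole fractions: x_A = 2.63/7.6 = 0.346, x_B = 0.654.
ΔS_mix = −R(n_A ln x_A + n_B ln x_B) = −8.314 × (2.63 ln 0.346 + 4.97 ln 0.654) = 40.8 J/K.

ΔS_mix = 40.8 J/K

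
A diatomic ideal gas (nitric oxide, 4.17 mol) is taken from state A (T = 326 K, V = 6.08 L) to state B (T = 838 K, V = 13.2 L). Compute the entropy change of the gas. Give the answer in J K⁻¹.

Entropy is a state function: ΔS = nC_V ln(T₂/T₁) + nR ln(V₂/V₁), with C_V = 5R/2 = 20.79 J mol⁻¹ K⁻¹ for a diatomic ideal gas.
ΔS = 4.17 × [20.79 × ln(838/326) + 8.314 × ln(13.2/6.08)] = 109 J/K.

ΔS = 109 J/K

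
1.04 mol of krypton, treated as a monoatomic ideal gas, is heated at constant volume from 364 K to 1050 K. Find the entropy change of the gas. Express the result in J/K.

At constant volume, ΔS = nC_V ln(T₂/T₁) with C_V = 3R/2 = 12.47 J mol⁻¹ K⁻¹.
ΔS = 1.04 × 12.47 × ln(1050/364) = 13.7 J/K.

ΔS = 13.7 J/K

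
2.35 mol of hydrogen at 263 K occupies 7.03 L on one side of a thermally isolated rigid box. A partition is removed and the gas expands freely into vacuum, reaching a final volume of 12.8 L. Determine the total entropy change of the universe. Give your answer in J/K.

For an ideal gas in free expansion Q = 0 and W = 0, so T is unchanged.
Entropy is a state function; using a reversible isothermal path, ΔS_gas = nR ln(V₂/V₁) = 2.35 × 8.314 × ln(12.8/7.03) = 11.7 J/K.
The insulated surroundings exchange no heat, so ΔS_surr = 0 and ΔS_universe = ΔS_gas.

ΔS_universe = 11.7 J/K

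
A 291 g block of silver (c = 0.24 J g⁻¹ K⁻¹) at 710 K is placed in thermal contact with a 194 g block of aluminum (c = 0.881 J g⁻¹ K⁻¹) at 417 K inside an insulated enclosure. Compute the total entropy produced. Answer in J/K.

Energy balance: T_f = (m₁c₁T₁ + m₂c₂T₂)/(m₁c₁ + m₂c₂) = 502 K.
ΔS₁ = m₁c₁ ln(T_f/T₁) = 69.84 × ln(502/710) = -24.212 J/K.
ΔS₂ = m₂c₂ ln(T_f/T₂) = 170.914 × ln(502/417) = 31.706 J/K.
ΔS_total = -24.212 + 31.706 = 7.49 J/K.

ΔS_total = 7.49 J/K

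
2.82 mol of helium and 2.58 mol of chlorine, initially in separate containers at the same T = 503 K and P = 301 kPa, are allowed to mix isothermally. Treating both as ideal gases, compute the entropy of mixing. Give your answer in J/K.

ΔS_mix = 31.1 J/K

Mole fractions: x_A = 2.82/5.4 = 0.522, x_B = 0.478.
ΔS_mix = −R(n_A ln x_A + n_B ln x_B) = −8.314 × (2.82 ln 0.522 + 2.58 ln 0.478) = 31.1 J/K.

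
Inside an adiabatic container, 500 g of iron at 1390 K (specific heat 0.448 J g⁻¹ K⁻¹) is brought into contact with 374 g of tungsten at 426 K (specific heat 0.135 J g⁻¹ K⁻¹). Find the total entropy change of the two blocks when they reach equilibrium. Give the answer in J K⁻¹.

Energy balance: T_f = (m₁c₁T₁ + m₂c₂T₂)/(m₁c₁ + m₂c₂) = 1212.7 K.
ΔS₁ = m₁c₁ ln(T_f/T₁) = 224 × ln(1212.7/1390) = -30.569 J/K.
ΔS₂ = m₂c₂ ln(T_f/T₂) = 50.49 × ln(1212.7/426) = 52.82 J/K.
ΔS_total = -30.569 + 52.82 = 22.3 J/K.

ΔS_total = 22.3 J/K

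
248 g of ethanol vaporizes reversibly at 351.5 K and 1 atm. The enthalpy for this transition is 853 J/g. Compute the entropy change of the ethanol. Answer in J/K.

Heat absorbed by the substance: Q = mL = 248 × 853 = 211544 J.
At constant T, ΔS = Q_rev/T = 211544 / 351.5 = 602 J/K.

ΔS = 602 J/K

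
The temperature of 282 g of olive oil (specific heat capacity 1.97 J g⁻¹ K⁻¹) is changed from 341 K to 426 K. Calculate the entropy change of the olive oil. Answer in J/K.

ΔS = ∫dQ_rev/T = m c ln(T₂/T₁) = 282 × 1.97 × ln(426/341) = 124 J/K.

ΔS = 124 J/K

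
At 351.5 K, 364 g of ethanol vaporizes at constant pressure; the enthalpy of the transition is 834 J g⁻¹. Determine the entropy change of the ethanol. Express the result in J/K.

ΔS = 864 J/K

Heat absorbed by the substance: Q = mL = 364 × 834 = 303576 J.
At constant T, ΔS = Q_rev/T = 303576 / 351.5 = 864 J/K.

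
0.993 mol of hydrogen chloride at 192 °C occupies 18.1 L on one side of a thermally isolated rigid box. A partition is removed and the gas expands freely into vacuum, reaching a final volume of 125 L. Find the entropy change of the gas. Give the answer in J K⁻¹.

ΔS_gas = 16 J/K

For an ideal gas in free expansion Q = 0 and W = 0, so T is unchanged.
Entropy is a state function; using a reversible isothermal path, ΔS_gas = nR ln(V₂/V₁) = 0.993 × 8.314 × ln(125/18.1) = 16 J/K.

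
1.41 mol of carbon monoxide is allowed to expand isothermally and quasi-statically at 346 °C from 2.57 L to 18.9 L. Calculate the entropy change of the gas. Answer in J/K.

For an isothermal ideal gas ΔS_gas = nR ln(V₂/V₁) = 1.41 × 8.314 × ln(18.9/2.57) = 23.4 J/K.

ΔS_gas = 23.4 J/K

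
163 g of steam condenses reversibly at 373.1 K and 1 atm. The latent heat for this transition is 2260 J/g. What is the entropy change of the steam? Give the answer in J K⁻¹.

ΔS = -987 J/K

Heat released by the substance: Q = −mL = −163 × 2260 = −368380 J.
At constant T, ΔS = Q_rev/T = −368380 / 373.1 = -987 J/K.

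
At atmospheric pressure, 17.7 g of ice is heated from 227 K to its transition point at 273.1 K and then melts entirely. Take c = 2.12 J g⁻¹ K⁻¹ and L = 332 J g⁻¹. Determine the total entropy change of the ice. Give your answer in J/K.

ΔS = 28.5 J/K

Warming step: ΔS₁ = m c ln(T_tr/T_i) = 17.7 × 2.12 × ln(273.1/227) = 6.938 J/K.
Phase change: ΔS₂ = +mL/T_tr = 17.7 × 332 / 273.1 = 21.52 J/K.
ΔS_total = (6.938) + (21.52) = 28.5 J/K.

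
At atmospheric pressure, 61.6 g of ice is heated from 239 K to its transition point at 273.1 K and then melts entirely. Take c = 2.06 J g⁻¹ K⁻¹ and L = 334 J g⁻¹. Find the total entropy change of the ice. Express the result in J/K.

Warming step: ΔS₁ = m c ln(T_tr/T_i) = 61.6 × 2.06 × ln(273.1/239) = 16.92 J/K.
Phase change: ΔS₂ = +mL/T_tr = 61.6 × 334 / 273.1 = 75.34 J/K.
ΔS_total = (16.92) + (75.34) = 92.3 J/K.

ΔS = 92.3 J/K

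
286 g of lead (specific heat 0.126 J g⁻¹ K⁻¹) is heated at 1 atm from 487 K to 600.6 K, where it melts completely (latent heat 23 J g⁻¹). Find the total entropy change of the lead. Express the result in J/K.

Warming step: ΔS₁ = m c ln(T_tr/T_i) = 286 × 0.126 × ln(600.6/487) = 7.555 J/K.
Phase change: ΔS₂ = +mL/T_tr = 286 × 23 / 600.6 = 10.95 J/K.
ΔS_total = (7.555) + (10.95) = 18.5 J/K.

ΔS = 18.5 J/K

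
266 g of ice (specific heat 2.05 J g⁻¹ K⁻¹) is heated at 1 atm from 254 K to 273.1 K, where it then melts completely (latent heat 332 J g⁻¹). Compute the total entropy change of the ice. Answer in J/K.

ΔS = 363 J/K

Warming step: ΔS₁ = m c ln(T_tr/T_i) = 266 × 2.05 × ln(273.1/254) = 39.54 J/K.
Phase change: ΔS₂ = +mL/T_tr = 266 × 332 / 273.1 = 323.4 J/K.
ΔS_total = (39.54) + (323.4) = 363 J/K.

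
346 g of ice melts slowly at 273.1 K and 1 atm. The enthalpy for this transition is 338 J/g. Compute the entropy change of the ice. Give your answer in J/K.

ΔS = 428 J/K

Heat absorbed by the substance: Q = mL = 346 × 338 = 116948 J.
At constant T, ΔS = Q_rev/T = 116948 / 273.1 = 428 J/K.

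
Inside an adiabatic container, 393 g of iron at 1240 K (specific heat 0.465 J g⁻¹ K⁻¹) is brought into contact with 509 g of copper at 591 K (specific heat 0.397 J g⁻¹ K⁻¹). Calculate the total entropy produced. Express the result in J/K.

Energy balance: T_f = (m₁c₁T₁ + m₂c₂T₂)/(m₁c₁ + m₂c₂) = 899.2 K.
ΔS₁ = m₁c₁ ln(T_f/T₁) = 182.745 × ln(899.2/1240) = -58.73 J/K.
ΔS₂ = m₂c₂ ln(T_f/T₂) = 202.073 × ln(899.2/591) = 84.81 J/K.
ΔS_total = -58.73 + 84.81 = 26.1 J/K.

ΔS_total = 26.1 J/K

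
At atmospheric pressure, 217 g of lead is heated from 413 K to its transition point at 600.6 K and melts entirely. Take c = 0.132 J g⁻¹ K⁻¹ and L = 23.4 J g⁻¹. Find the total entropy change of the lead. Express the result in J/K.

Warming step: ΔS₁ = m c ln(T_tr/T_i) = 217 × 0.132 × ln(600.6/413) = 10.73 J/K.
Phase change: ΔS₂ = +mL/T_tr = 217 × 23.4 / 600.6 = 8.455 J/K.
ΔS_total = (10.73) + (8.455) = 19.2 J/K.

ΔS = 19.2 J/K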